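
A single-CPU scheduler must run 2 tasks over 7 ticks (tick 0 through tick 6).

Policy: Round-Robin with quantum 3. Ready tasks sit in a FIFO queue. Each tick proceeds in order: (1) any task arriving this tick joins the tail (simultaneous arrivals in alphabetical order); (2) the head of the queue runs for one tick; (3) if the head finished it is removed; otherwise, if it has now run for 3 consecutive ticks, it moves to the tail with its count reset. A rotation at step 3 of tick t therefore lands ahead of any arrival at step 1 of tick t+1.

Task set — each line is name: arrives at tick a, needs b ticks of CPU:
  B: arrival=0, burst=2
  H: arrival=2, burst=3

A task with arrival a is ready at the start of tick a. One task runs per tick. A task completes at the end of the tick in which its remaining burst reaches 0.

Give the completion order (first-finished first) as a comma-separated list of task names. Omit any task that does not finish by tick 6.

completion order = B, H

t=0: queue=[B] q_used=0 → run B
t=1: queue=[B] q_used=1 → run B
t=2: queue=[H] q_used=0 → run H
t=3: queue=[H] q_used=1 → run H
t=4: queue=[H] q_used=2 → run H
t=5: (idle)
t=6: (idle)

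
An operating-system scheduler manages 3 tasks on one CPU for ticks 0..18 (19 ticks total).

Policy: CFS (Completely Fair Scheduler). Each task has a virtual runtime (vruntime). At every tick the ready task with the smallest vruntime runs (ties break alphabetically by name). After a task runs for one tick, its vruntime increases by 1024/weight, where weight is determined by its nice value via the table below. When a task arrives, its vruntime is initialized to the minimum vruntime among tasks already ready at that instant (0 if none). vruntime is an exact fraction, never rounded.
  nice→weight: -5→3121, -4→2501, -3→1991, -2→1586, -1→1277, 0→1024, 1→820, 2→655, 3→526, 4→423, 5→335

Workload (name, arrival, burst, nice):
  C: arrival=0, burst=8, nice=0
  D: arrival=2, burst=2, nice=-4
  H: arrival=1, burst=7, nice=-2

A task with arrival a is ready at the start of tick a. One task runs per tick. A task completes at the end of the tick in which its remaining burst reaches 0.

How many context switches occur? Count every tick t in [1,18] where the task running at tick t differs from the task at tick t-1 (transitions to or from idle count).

t=0: vr[C=0] → run C
t=1: vr[C=1 H=1] → run C
t=2: vr[C=2 D=1 H=1] → run D
t=3: vr[C=2 D=3525/2501 H=1] → run H
t=4: vr[C=2 D=3525/2501 H=1305/793] → run D
t=5: vr[C=2 H=1305/793] → run H
t=6: vr[C=2 H=1817/793] → run C
t=7: vr[C=3 H=1817/793] → run H
t=8: vr[C=3 H=2329/793] → run H
t=9: vr[C=3 H=2841/793] → run C
t=10: vr[C=4 H=2841/793] → run H
t=11: vr[C=4 H=3353/793] → run C
t=12: vr[C=5 H=3353/793] → run H
t=13: vr[C=5 H=3865/793] → run H
t=14: vr[C=5] → run C
t=15: vr[C=6] → run C
t=16: vr[C=7] → run C
t=17: (idle)
t=18: (idle)

context switches = 12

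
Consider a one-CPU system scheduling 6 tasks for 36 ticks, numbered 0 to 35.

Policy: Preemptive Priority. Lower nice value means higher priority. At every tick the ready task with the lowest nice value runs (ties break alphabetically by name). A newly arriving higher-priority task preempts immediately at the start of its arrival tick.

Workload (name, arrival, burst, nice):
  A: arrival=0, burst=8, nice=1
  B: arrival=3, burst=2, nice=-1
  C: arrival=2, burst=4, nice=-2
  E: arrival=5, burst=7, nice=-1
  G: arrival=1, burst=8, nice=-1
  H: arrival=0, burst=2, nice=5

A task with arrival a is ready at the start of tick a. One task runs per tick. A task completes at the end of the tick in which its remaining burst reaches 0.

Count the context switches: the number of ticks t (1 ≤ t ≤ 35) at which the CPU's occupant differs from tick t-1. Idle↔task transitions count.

t=0: ready={A,H} → run A
t=1: ready={A,G,H} → run G
t=2: ready={A,C,G,H} → run C
t=3: ready={A,B,C,G,H} → run C
t=4: ready={A,B,C,G,H} → run C
t=5: ready={A,B,C,E,G,H} → run C
t=6: ready={A,B,E,G,H} → run B
t=7: ready={A,B,E,G,H} → run B
t=8: ready={A,E,G,H} → run E
t=9: ready={A,E,G,H} → run E
t=10: ready={A,E,G,H} → run E
t=11: ready={A,E,G,H} → run E
t=12: ready={A,E,G,H} → run E
t=13: ready={A,E,G,H} → run E
t=14: ready={A,E,G,H} → run E
t=15: ready={A,G,H} → run G
t=16: ready={A,G,H} → run G
t=17: ready={A,G,H} → run G
t=18: ready={A,G,H} → run G
t=19: ready={A,G,H} → run G
t=20: ready={A,G,H} → run G
t=21: ready={A,G,H} → run G
t=22: ready={A,H} → run A
t=23: ready={A,H} → run A
t=24: ready={A,H} → run A
t=25: ready={A,H} → run A
t=26: ready={A,H} → run A
t=27: ready={A,H} → run A
t=28: ready={A,H} → run A
t=29: ready={H} → run H
t=30: ready={H} → run H
t=31: (idle)
t=32: (idle)
t=33: (idle)
t=34: (idle)
t=35: (idle)

context switches = 8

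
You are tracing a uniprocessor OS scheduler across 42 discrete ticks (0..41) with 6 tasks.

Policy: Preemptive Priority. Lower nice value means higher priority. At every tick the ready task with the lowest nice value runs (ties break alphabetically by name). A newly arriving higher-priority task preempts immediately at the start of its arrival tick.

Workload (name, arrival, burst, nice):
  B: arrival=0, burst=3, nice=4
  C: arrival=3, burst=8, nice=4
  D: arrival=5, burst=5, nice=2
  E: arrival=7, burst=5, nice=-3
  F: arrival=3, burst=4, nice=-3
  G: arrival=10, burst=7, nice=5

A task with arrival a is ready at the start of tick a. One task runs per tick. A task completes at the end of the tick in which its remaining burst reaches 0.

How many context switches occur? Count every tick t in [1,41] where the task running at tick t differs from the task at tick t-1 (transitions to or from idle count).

t=0: ready={B} → run B
t=1: ready={B} → run B
t=2: ready={B} → run B
t=3: ready={C,F} → run F
t=4: ready={C,F} → run F
t=5: ready={C,D,F} → run F
t=6: ready={C,D,F} → run F
t=7: ready={C,D,E} → run E
t=8: ready={C,D,E} → run E
t=9: ready={C,D,E} → run E
t=10: ready={C,D,E,G} → run E
t=11: ready={C,D,E,G} → run E
t=12: ready={C,D,G} → run D
t=13: ready={C,D,G} → run D
t=14: ready={C,D,G} → run D
t=15: ready={C,D,G} → run D
t=16: ready={C,D,G} → run D
t=17: ready={C,G} → run C
t=18: ready={C,G} → run C
t=19: ready={C,G} → run C
t=20: ready={C,G} → run C
t=21: ready={C,G} → run C
t=22: ready={C,G} → run C
t=23: ready={C,G} → run C
t=24: ready={C,G} → run C
t=25: ready={G} → run G
t=26: ready={G} → run G
t=27: ready={G} → run G
t=28: ready={G} → run G
t=29: ready={G} → run G
t=30: ready={G} → run G
t=31: ready={G} → run G
t=32: (idle)
t=33: (idle)
t=34: (idle)
t=35: (idle)
t=36: (idle)
t=37: (idle)
t=38: (idle)
t=39: (idle)
t=40: (idle)
t=41: (idle)

context switches = 6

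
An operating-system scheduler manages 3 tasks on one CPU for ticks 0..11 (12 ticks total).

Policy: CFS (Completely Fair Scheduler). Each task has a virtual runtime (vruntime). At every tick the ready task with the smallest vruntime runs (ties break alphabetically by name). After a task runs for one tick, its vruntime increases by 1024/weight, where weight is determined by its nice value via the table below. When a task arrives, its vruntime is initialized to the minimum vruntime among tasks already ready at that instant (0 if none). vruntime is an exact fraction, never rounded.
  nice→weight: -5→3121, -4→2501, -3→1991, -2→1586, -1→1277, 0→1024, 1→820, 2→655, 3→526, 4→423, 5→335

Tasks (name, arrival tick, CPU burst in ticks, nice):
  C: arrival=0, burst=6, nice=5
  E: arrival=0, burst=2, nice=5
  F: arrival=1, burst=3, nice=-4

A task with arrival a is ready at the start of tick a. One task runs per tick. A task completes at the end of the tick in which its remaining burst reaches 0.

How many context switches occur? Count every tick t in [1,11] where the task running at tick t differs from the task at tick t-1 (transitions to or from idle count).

context switches = 6

t=0: vr[C=0 E=0] → run C
t=1: vr[C=1024/335 E=0 F=0] → run E
t=2: vr[C=1024/335 E=1024/335 F=0] → run F
t=3: vr[C=1024/335 E=1024/335 F=1024/2501] → run F
t=4: vr[C=1024/335 E=1024/335 F=2048/2501] → run F
t=5: vr[C=1024/335 E=1024/335] → run C
t=6: vr[C=2048/335 E=1024/335] → run E
t=7: vr[C=2048/335] → run C
t=8: vr[C=3072/335] → run C
t=9: vr[C=4096/335] → run C
t=10: vr[C=1024/67] → run C
t=11: (idle)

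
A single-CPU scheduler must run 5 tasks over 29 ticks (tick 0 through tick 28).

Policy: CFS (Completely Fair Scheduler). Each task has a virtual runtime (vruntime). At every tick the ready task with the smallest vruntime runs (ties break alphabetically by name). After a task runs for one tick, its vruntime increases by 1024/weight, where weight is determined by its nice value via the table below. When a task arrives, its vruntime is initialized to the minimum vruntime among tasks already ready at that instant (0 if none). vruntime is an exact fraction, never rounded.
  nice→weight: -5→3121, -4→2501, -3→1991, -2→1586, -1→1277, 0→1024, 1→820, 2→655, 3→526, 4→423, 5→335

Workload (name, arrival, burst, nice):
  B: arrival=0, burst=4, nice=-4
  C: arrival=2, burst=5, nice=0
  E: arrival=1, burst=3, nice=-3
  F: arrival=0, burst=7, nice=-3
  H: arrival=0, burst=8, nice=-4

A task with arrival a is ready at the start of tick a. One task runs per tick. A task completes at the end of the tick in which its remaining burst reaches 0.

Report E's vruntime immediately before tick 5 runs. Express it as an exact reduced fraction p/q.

t=0: vr[B=0 F=0 H=0] → run B
t=1: vr[B=1024/2501 E=0 F=0 H=0] → run E
t=2: vr[B=1024/2501 C=0 E=1024/1991 F=0 H=0] → run C
t=3: vr[B=1024/2501 C=1 E=1024/1991 F=0 H=0] → run F
t=4: vr[B=1024/2501 C=1 E=1024/1991 F=1024/1991 H=0] → run H
t=5: vr[B=1024/2501 C=1 E=1024/1991 F=1024/1991 H=1024/2501] → run B
t=6: vr[B=2048/2501 C=1 E=1024/1991 F=1024/1991 H=1024/2501] → run H
t=7: vr[B=2048/2501 C=1 E=1024/1991 F=1024/1991 H=2048/2501] → run E
t=8: vr[B=2048/2501 C=1 E=2048/1991 F=1024/1991 H=2048/2501] → run F
t=9: vr[B=2048/2501 C=1 E=2048/1991 F=2048/1991 H=2048/2501] → run B
t=10: vr[B=3072/2501 C=1 E=2048/1991 F=2048/1991 H=2048/2501] → run H
t=11: vr[B=3072/2501 C=1 E=2048/1991 F=2048/1991 H=3072/2501] → run C
t=12: vr[B=3072/2501 C=2 E=2048/1991 F=2048/1991 H=3072/2501] → run E
t=13: vr[B=3072/2501 C=2 F=2048/1991 H=3072/2501] → run F
t=14: vr[B=3072/2501 C=2 F=3072/1991 H=3072/2501] → run B
t=15: vr[C=2 F=3072/1991 H=3072/2501] → run H
t=16: vr[C=2 F=3072/1991 H=4096/2501] → run F
t=17: vr[C=2 F=4096/1991 H=4096/2501] → run H
t=18: vr[C=2 F=4096/1991 H=5120/2501] → run C
t=19: vr[C=3 F=4096/1991 H=5120/2501] → run H
t=20: vr[C=3 F=4096/1991 H=6144/2501] → run F
t=21: vr[C=3 F=5120/1991 H=6144/2501] → run H
t=22: vr[C=3 F=5120/1991 H=7168/2501] → run F
t=23: vr[C=3 F=6144/1991 H=7168/2501] → run H
t=24: vr[C=3 F=6144/1991] → run C
t=25: vr[C=4 F=6144/1991] → run F
t=26: vr[C=4] → run C
t=27: (idle)
t=28: (idle)

vruntime(E, start of tick 5) = 1024/1991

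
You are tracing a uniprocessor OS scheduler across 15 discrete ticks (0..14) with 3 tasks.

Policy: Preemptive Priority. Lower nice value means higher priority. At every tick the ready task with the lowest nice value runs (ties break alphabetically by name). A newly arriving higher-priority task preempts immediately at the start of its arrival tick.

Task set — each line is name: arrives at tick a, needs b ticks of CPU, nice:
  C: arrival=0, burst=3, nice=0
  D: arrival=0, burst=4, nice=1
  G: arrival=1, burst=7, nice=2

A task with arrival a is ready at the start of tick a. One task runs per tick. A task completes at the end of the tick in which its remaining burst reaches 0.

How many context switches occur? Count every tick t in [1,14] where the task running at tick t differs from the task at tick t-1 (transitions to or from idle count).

context switches = 3

t=0: ready={C,D} → run C
t=1: ready={C,D,G} → run C
t=2: ready={C,D,G} → run C
t=3: ready={D,G} → run D
t=4: ready={D,G} → run D
t=5: ready={D,G} → run D
t=6: ready={D,G} → run D
t=7: ready={G} → run G
t=8: ready={G} → run G
t=9: ready={G} → run G
t=10: ready={G} → run G
t=11: ready={G} → run G
t=12: ready={G} → run G
t=13: ready={G} → run G
t=14: (idle)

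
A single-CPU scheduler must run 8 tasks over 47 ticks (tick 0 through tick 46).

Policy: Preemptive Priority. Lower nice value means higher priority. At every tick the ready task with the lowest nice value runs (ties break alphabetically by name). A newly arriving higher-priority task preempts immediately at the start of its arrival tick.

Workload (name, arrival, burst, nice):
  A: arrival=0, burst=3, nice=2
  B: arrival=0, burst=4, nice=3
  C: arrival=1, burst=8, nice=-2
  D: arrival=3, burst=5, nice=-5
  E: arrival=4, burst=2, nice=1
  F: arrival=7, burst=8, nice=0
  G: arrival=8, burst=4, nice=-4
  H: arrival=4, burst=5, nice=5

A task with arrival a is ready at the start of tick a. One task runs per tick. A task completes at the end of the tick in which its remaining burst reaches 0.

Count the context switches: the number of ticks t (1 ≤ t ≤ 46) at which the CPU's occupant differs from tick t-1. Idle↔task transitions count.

context switches = 10

t=0: ready={A,B} → run A
t=1: ready={A,B,C} → run C
t=2: ready={A,B,C} → run C
t=3: ready={A,B,C,D} → run D
t=4: ready={A,B,C,D,E,H} → run D
t=5: ready={A,B,C,D,E,H} → run D
t=6: ready={A,B,C,D,E,H} → run D
t=7: ready={A,B,C,D,E,F,H} → run D
t=8: ready={A,B,C,E,F,G,H} → run G
t=9: ready={A,B,C,E,F,G,H} → run G
t=10: ready={A,B,C,E,F,G,H} → run G
t=11: ready={A,B,C,E,F,G,H} → run G
t=12: ready={A,B,C,E,F,H} → run C
t=13: ready={A,B,C,E,F,H} → run C
t=14: ready={A,B,C,E,F,H} → run C
t=15: ready={A,B,C,E,F,H} → run C
t=16: ready={A,B,C,E,F,H} → run C
t=17: ready={A,B,C,E,F,H} → run C
t=18: ready={A,B,E,F,H} → run F
t=19: ready={A,B,E,F,H} → run F
t=20: ready={A,B,E,F,H} → run F
t=21: ready={A,B,E,F,H} → run F
t=22: ready={A,B,E,F,H} → run F
t=23: ready={A,B,E,F,H} → run F
t=24: ready={A,B,E,F,H} → run F
t=25: ready={A,B,E,F,H} → run F
t=26: ready={A,B,E,H} → run E
t=27: ready={A,B,E,H} → run E
t=28: ready={A,B,H} → run A
t=29: ready={A,B,H} → run A
t=30: ready={B,H} → run B
t=31: ready={B,H} → run B
t=32: ready={B,H} → run B
t=33: ready={B,H} → run B
t=34: ready={H} → run H
t=35: ready={H} → run H
t=36: ready={H} → run H
t=37: ready={H} → run H
t=38: ready={H} → run H
t=39: (idle)
t=40: (idle)
t=41: (idle)
t=42: (idle)
t=43: (idle)
t=44: (idle)
t=45: (idle)
t=46: (idle)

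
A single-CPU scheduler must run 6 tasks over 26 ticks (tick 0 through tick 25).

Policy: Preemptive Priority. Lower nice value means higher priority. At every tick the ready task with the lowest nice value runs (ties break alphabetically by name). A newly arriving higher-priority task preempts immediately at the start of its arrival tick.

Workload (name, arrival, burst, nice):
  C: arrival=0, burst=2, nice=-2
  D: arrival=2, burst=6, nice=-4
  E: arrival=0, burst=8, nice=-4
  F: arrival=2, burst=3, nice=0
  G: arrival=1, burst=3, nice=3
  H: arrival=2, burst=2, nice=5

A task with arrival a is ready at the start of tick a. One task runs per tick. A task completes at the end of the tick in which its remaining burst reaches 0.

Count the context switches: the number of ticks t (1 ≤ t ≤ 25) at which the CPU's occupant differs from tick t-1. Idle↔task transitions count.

context switches = 7

t=0: ready={C,E} → run E
t=1: ready={C,E,G} → run E
t=2: ready={C,D,E,F,G,H} → run D
t=3: ready={C,D,E,F,G,H} → run D
t=4: ready={C,D,E,F,G,H} → run D
t=5: ready={C,D,E,F,G,H} → run D
t=6: ready={C,D,E,F,G,H} → run D
t=7: ready={C,D,E,F,G,H} → run D
t=8: ready={C,E,F,G,H} → run E
t=9: ready={C,E,F,G,H} → run E
t=10: ready={C,E,F,G,H} → run E
t=11: ready={C,E,F,G,H} → run E
t=12: ready={C,E,F,G,H} → run E
t=13: ready={C,E,F,G,H} → run E
t=14: ready={C,F,G,H} → run C
t=15: ready={C,F,G,H} → run C
t=16: ready={F,G,H} → run F
t=17: ready={F,G,H} → run F
t=18: ready={F,G,H} → run F
t=19: ready={G,H} → run G
t=20: ready={G,H} → run G
t=21: ready={G,H} → run G
t=22: ready={H} → run H
t=23: ready={H} → run H
t=24: (idle)
t=25: (idle)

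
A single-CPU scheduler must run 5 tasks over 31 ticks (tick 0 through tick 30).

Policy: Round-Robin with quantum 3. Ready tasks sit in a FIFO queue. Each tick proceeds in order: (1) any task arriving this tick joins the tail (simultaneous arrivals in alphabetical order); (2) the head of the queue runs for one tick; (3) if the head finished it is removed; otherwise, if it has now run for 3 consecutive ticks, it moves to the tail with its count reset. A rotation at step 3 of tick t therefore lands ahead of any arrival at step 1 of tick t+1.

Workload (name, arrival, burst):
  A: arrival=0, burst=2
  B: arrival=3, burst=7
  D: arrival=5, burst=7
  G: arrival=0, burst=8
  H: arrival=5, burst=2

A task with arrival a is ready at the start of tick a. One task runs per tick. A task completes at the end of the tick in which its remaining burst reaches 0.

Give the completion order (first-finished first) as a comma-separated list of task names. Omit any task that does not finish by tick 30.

completion order = A, H, G, B, D

t=0: queue=[A,G] q_used=0 → run A
t=1: queue=[A,G] q_used=1 → run A
t=2: queue=[G] q_used=0 → run G
t=3: queue=[G,B] q_used=1 → run G
t=4: queue=[G,B] q_used=2 → run G
t=5: queue=[B,G,D,H] q_used=0 → run B
t=6: queue=[B,G,D,H] q_used=1 → run B
t=7: queue=[B,G,D,H] q_used=2 → run B
t=8: queue=[G,D,H,B] q_used=0 → run G
t=9: queue=[G,D,H,B] q_used=1 → run G
t=10: queue=[G,D,H,B] q_used=2 → run G
t=11: queue=[D,H,B,G] q_used=0 → run D
t=12: queue=[D,H,B,G] q_used=1 → run D
t=13: queue=[D,H,B,G] q_used=2 → run D
t=14: queue=[H,B,G,D] q_used=0 → run H
t=15: queue=[H,B,G,D] q_used=1 → run H
t=16: queue=[B,G,D] q_used=0 → run B
t=17: queue=[B,G,D] q_used=1 → run B
t=18: queue=[B,G,D] q_used=2 → run B
t=19: queue=[G,D,B] q_used=0 → run G
t=20: queue=[G,D,B] q_used=1 → run G
t=21: queue=[D,B] q_used=0 → run D
t=22: queue=[D,B] q_used=1 → run D
t=23: queue=[D,B] q_used=2 → run D
t=24: queue=[B,D] q_used=0 → run B
t=25: queue=[D] q_used=0 → run D
t=26: (idle)
t=27: (idle)
t=28: (idle)
t=29: (idle)
t=30: (idle)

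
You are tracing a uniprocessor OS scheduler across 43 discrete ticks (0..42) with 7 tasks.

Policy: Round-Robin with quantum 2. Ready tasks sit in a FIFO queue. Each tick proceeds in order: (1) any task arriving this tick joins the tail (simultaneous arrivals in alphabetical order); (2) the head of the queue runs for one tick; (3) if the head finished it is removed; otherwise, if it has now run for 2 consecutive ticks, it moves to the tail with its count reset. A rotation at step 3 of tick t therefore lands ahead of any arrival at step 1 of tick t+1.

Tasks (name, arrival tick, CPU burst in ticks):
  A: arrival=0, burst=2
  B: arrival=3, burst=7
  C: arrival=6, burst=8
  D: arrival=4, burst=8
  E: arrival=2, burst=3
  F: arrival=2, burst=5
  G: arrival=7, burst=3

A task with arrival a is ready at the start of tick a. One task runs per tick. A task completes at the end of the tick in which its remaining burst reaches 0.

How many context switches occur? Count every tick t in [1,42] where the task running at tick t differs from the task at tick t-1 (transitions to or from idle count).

t=0: queue=[A] q_used=0 → run A
t=1: queue=[A] q_used=1 → run A
t=2: queue=[E,F] q_used=0 → run E
t=3: queue=[E,F,B] q_used=1 → run E
t=4: queue=[F,B,E,D] q_used=0 → run F
t=5: queue=[F,B,E,D] q_used=1 → run F
t=6: queue=[B,E,D,F,C] q_used=0 → run B
t=7: queue=[B,E,D,F,C,G] q_used=1 → run B
t=8: queue=[E,D,F,C,G,B] q_used=0 → run E
t=9: queue=[D,F,C,G,B] q_used=0 → run D
t=10: queue=[D,F,C,G,B] q_used=1 → run D
t=11: queue=[F,C,G,B,D] q_used=0 → run F
t=12: queue=[F,C,G,B,D] q_used=1 → run F
t=13: queue=[C,G,B,D,F] q_used=0 → run C
t=14: queue=[C,G,B,D,F] q_used=1 → run C
t=15: queue=[G,B,D,F,C] q_used=0 → run G
t=16: queue=[G,B,D,F,C] q_used=1 → run G
t=17: queue=[B,D,F,C,G] q_used=0 → run B
t=18: queue=[B,D,F,C,G] q_used=1 → run B
t=19: queue=[D,F,C,G,B] q_used=0 → run D
t=20: queue=[D,F,C,G,B] q_used=1 → run D
t=21: queue=[F,C,G,B,D] q_used=0 → run F
t=22: queue=[C,G,B,D] q_used=0 → run C
t=23: queue=[C,G,B,D] q_used=1 → run C
t=24: queue=[G,B,D,C] q_used=0 → run G
t=25: queue=[B,D,C] q_used=0 → run B
t=26: queue=[B,D,C] q_used=1 → run B
t=27: queue=[D,C,B] q_used=0 → run D
t=28: queue=[D,C,B] q_used=1 → run D
t=29: queue=[C,B,D] q_used=0 → run C
t=30: queue=[C,B,D] q_used=1 → run C
t=31: queue=[B,D,C] q_used=0 → run B
t=32: queue=[D,C] q_used=0 → run D
t=33: queue=[D,C] q_used=1 → run D
t=34: queue=[C] q_used=0 → run C
t=35: queue=[C] q_used=1 → run C
t=36: (idle)
t=37: (idle)
t=38: (idle)
t=39: (idle)
t=40: (idle)
t=41: (idle)
t=42: (idle)

context switches = 20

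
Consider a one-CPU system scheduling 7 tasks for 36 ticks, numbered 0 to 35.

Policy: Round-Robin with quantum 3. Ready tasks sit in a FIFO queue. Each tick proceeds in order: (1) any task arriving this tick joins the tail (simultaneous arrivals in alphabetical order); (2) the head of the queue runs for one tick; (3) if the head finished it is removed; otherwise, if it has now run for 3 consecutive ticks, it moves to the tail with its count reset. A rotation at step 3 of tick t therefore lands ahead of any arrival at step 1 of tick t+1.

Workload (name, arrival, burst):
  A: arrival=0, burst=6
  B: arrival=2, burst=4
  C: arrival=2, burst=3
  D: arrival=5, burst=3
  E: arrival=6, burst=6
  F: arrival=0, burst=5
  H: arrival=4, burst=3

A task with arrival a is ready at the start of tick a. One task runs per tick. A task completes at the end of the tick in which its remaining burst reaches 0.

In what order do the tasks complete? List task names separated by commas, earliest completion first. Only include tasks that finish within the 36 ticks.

t=0: queue=[A,F] q_used=0 → run A
t=1: queue=[A,F] q_used=1 → run A
t=2: queue=[A,F,B,C] q_used=2 → run A
t=3: queue=[F,B,C,A] q_used=0 → run F
t=4: queue=[F,B,C,A,H] q_used=1 → run F
t=5: queue=[F,B,C,A,H,D] q_used=2 → run F
t=6: queue=[B,C,A,H,D,F,E] q_used=0 → run B
t=7: queue=[B,C,A,H,D,F,E] q_used=1 → run B
t=8: queue=[B,C,A,H,D,F,E] q_used=2 → run B
t=9: queue=[C,A,H,D,F,E,B] q_used=0 → run C
t=10: queue=[C,A,H,D,F,E,B] q_used=1 → run C
t=11: queue=[C,A,H,D,F,E,B] q_used=2 → run C
t=12: queue=[A,H,D,F,E,B] q_used=0 → run A
t=13: queue=[A,H,D,F,E,B] q_used=1 → run A
t=14: queue=[A,H,D,F,E,B] q_used=2 → run A
t=15: queue=[H,D,F,E,B] q_used=0 → run H
t=16: queue=[H,D,F,E,B] q_used=1 → run H
t=17: queue=[H,D,F,E,B] q_used=2 → run H
t=18: queue=[D,F,E,B] q_used=0 → run D
t=19: queue=[D,F,E,B] q_used=1 → run D
t=20: queue=[D,F,E,B] q_used=2 → run D
t=21: queue=[F,E,B] q_used=0 → run F
t=22: queue=[F,E,B] q_used=1 → run F
t=23: queue=[E,B] q_used=0 → run E
t=24: queue=[E,B] q_used=1 → run E
t=25: queue=[E,B] q_used=2 → run E
t=26: queue=[B,E] q_used=0 → run B
t=27: queue=[E] q_used=0 → run E
t=28: queue=[E] q_used=1 → run E
t=29: queue=[E] q_used=2 → run E
t=30: (idle)
t=31: (idle)
t=32: (idle)
t=33: (idle)
t=34: (idle)
t=35: (idle)

completion order = C, A, H, D, F, B, E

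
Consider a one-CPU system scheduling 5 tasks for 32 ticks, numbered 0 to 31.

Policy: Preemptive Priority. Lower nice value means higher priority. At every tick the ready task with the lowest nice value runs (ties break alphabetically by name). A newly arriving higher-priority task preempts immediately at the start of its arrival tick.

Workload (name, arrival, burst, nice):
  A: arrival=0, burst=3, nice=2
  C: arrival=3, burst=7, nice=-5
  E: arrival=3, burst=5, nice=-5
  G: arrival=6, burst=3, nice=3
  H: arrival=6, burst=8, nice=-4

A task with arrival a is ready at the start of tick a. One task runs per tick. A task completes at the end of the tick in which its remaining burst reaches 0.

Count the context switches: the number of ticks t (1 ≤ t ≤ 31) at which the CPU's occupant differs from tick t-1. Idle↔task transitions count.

context switches = 5

t=0: ready={A} → run A
t=1: ready={A} → run A
t=2: ready={A} → run A
t=3: ready={C,E} → run C
t=4: ready={C,E} → run C
t=5: ready={C,E} → run C
t=6: ready={C,E,G,H} → run C
t=7: ready={C,E,G,H} → run C
t=8: ready={C,E,G,H} → run C
t=9: ready={C,E,G,H} → run C
t=10: ready={E,G,H} → run E
t=11: ready={E,G,H} → run E
t=12: ready={E,G,H} → run E
t=13: ready={E,G,H} → run E
t=14: ready={E,G,H} → run E
t=15: ready={G,H} → run H
t=16: ready={G,H} → run H
t=17: ready={G,H} → run H
t=18: ready={G,H} → run H
t=19: ready={G,H} → run H
t=20: ready={G,H} → run H
t=21: ready={G,H} → run H
t=22: ready={G,H} → run H
t=23: ready={G} → run G
t=24: ready={G} → run G
t=25: ready={G} → run G
t=26: (idle)
t=27: (idle)
t=28: (idle)
t=29: (idle)
t=30: (idle)
t=31: (idle)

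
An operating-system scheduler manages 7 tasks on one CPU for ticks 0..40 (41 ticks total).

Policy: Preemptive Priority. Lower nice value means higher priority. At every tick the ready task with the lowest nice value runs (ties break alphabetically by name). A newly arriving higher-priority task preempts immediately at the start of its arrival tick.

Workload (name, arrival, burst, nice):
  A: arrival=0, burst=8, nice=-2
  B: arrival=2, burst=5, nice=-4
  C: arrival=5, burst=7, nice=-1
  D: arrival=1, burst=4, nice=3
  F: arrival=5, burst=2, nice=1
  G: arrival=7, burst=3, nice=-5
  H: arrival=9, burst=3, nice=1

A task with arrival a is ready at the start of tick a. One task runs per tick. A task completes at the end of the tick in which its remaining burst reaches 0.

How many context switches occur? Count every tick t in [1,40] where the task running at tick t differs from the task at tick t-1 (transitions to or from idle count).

context switches = 8

t=0: ready={A} → run A
t=1: ready={A,D} → run A
t=2: ready={A,B,D} → run B
t=3: ready={A,B,D} → run B
t=4: ready={A,B,D} → run B
t=5: ready={A,B,C,D,F} → run B
t=6: ready={A,B,C,D,F} → run B
t=7: ready={A,C,D,F,G} → run G
t=8: ready={A,C,D,F,G} → run G
t=9: ready={A,C,D,F,G,H} → run G
t=10: ready={A,C,D,F,H} → run A
t=11: ready={A,C,D,F,H} → run A
t=12: ready={A,C,D,F,H} → run A
t=13: ready={A,C,D,F,H} → run A
t=14: ready={A,C,D,F,H} → run A
t=15: ready={A,C,D,F,H} → run A
t=16: ready={C,D,F,H} → run C
t=17: ready={C,D,F,H} → run C
t=18: ready={C,D,F,H} → run C
t=19: ready={C,D,F,H} → run C
t=20: ready={C,D,F,H} → run C
t=21: ready={C,D,F,H} → run C
t=22: ready={C,D,F,H} → run C
t=23: ready={D,F,H} → run F
t=24: ready={D,F,H} → run F
t=25: ready={D,H} → run H
t=26: ready={D,H} → run H
t=27: ready={D,H} → run H
t=28: ready={D} → run D
t=29: ready={D} → run D
t=30: ready={D} → run D
t=31: ready={D} → run D
t=32: (idle)
t=33: (idle)
t=34: (idle)
t=35: (idle)
t=36: (idle)
t=37: (idle)
t=38: (idle)
t=39: (idle)
t=40: (idle)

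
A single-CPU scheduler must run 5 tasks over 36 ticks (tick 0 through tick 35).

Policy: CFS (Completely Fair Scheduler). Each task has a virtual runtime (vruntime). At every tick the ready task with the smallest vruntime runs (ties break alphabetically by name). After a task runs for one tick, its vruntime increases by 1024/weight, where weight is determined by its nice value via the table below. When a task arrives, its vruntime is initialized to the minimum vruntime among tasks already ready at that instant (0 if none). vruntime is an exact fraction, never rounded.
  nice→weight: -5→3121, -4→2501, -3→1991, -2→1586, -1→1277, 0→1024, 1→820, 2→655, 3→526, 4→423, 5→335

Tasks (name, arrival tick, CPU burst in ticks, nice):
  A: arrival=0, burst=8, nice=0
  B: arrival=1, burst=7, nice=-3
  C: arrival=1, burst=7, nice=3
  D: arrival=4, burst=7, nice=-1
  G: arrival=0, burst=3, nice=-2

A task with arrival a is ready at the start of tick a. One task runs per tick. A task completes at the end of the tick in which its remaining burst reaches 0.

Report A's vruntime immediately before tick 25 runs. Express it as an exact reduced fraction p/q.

vruntime(A, start of tick 25) = 6/1

t=0: vr[A=0 G=0] → run A
t=1: vr[A=1 B=0 C=0 G=0] → run B
t=2: vr[A=1 B=1024/1991 C=0 G=0] → run C
t=3: vr[A=1 B=1024/1991 C=512/263 G=0] → run G
t=4: vr[A=1 B=1024/1991 C=512/263 D=1024/1991 G=512/793] → run B
t=5: vr[A=1 B=2048/1991 C=512/263 D=1024/1991 G=512/793] → run D
t=6: vr[A=1 B=2048/1991 C=512/263 D=3346432/2542507 G=512/793] → run G
t=7: vr[A=1 B=2048/1991 C=512/263 D=3346432/2542507 G=1024/793] → run A
t=8: vr[A=2 B=2048/1991 C=512/263 D=3346432/2542507 G=1024/793] → run B
t=9: vr[A=2 B=3072/1991 C=512/263 D=3346432/2542507 G=1024/793] → run G
t=10: vr[A=2 B=3072/1991 C=512/263 D=3346432/2542507] → run D
t=11: vr[A=2 B=3072/1991 C=512/263 D=5385216/2542507] → run B
t=12: vr[A=2 B=4096/1991 C=512/263 D=5385216/2542507] → run C
t=13: vr[A=2 B=4096/1991 C=1024/263 D=5385216/2542507] → run A
t=14: vr[A=3 B=4096/1991 C=1024/263 D=5385216/2542507] → run B
t=15: vr[A=3 B=5120/1991 C=1024/263 D=5385216/2542507] → run D
t=16: vr[A=3 B=5120/1991 C=1024/263 D=7424000/2542507] → run B
t=17: vr[A=3 B=6144/1991 C=1024/263 D=7424000/2542507] → run D
t=18: vr[A=3 B=6144/1991 C=1024/263 D=9462784/2542507] → run A
t=19: vr[A=4 B=6144/1991 C=1024/263 D=9462784/2542507] → run B
t=20: vr[A=4 C=1024/263 D=9462784/2542507] → run D
t=21: vr[A=4 C=1024/263 D=11501568/2542507] → run C
t=22: vr[A=4 C=1536/263 D=11501568/2542507] → run A
t=23: vr[A=5 C=1536/263 D=11501568/2542507] → run D
t=24: vr[A=5 C=1536/263 D=13540352/2542507] → run A
t=25: vr[A=6 C=1536/263 D=13540352/2542507] → run D
t=26: vr[A=6 C=1536/263] → run C
t=27: vr[A=6 C=2048/263] → run A
t=28: vr[A=7 C=2048/263] → run A
t=29: vr[C=2048/263] → run C
t=30: vr[C=2560/263] → run C
t=31: vr[C=3072/263] → run C
t=32: (idle)
t=33: (idle)
t=34: (idle)
t=35: (idle)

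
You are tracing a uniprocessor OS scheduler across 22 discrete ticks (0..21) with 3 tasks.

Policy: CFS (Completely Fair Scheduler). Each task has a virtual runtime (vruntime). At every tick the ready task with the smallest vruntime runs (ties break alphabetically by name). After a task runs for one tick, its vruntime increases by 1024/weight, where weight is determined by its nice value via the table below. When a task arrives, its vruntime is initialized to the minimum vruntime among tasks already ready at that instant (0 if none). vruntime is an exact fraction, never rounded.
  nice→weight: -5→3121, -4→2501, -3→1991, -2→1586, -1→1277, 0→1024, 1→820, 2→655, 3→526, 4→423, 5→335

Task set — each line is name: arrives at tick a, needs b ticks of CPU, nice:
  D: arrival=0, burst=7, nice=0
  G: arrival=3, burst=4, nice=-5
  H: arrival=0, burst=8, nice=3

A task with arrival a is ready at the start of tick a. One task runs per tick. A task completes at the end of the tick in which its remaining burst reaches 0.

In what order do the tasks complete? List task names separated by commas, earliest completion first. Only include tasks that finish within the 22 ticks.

completion order = G, D, H

t=0: vr[D=0 H=0] → run D
t=1: vr[D=1 H=0] → run H
t=2: vr[D=1 H=512/263] → run D
t=3: vr[D=2 G=512/263 H=512/263] → run G
t=4: vr[D=2 G=1867264/820823 H=512/263] → run H
t=5: vr[D=2 G=1867264/820823 H=1024/263] → run D
t=6: vr[D=3 G=1867264/820823 H=1024/263] → run G
t=7: vr[D=3 G=2136576/820823 H=1024/263] → run G
t=8: vr[D=3 G=2405888/820823 H=1024/263] → run G
t=9: vr[D=3 H=1024/263] → run D
t=10: vr[D=4 H=1024/263] → run H
t=11: vr[D=4 H=1536/263] → run D
t=12: vr[D=5 H=1536/263] → run D
t=13: vr[D=6 H=1536/263] → run H
t=14: vr[D=6 H=2048/263] → run D
t=15: vr[H=2048/263] → run H
t=16: vr[H=2560/263] → run H
t=17: vr[H=3072/263] → run H
t=18: vr[H=3584/263] → run H
t=19: (idle)
t=20: (idle)
t=21: (idle)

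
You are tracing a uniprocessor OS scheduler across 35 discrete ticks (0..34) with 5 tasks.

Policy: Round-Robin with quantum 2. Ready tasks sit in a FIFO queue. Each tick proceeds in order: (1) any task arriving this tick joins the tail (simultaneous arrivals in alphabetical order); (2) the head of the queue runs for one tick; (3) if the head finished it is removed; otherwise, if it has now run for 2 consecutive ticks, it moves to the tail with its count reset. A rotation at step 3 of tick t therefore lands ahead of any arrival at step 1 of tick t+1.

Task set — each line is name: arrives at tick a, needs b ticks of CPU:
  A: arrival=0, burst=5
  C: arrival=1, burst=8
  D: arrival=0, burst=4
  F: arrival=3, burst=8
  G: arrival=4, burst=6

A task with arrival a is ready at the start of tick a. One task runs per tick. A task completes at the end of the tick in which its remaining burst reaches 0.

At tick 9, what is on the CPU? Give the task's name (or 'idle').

running at tick 9 = F

t=0: queue=[A,D] q_used=0 → run A
t=1: queue=[A,D,C] q_used=1 → run A
t=2: queue=[D,C,A] q_used=0 → run D
t=3: queue=[D,C,A,F] q_used=1 → run D
t=4: queue=[C,A,F,D,G] q_used=0 → run C
t=5: queue=[C,A,F,D,G] q_used=1 → run C
t=6: queue=[A,F,D,G,C] q_used=0 → run A
t=7: queue=[A,F,D,G,C] q_used=1 → run A
t=8: queue=[F,D,G,C,A] q_used=0 → run F
t=9: queue=[F,D,G,C,A] q_used=1 → run F
t=10: queue=[D,G,C,A,F] q_used=0 → run D
t=11: queue=[D,G,C,A,F] q_used=1 → run D
t=12: queue=[G,C,A,F] q_used=0 → run G
t=13: queue=[G,C,A,F] q_used=1 → run G
t=14: queue=[C,A,F,G] q_used=0 → run C
t=15: queue=[C,A,F,G] q_used=1 → run C
t=16: queue=[A,F,G,C] q_used=0 → run A
t=17: queue=[F,G,C] q_used=0 → run F
t=18: queue=[F,G,C] q_used=1 → run F
t=19: queue=[G,C,F] q_used=0 → run G
t=20: queue=[G,C,F] q_used=1 → run G
t=21: queue=[C,F,G] q_used=0 → run C
t=22: queue=[C,F,G] q_used=1 → run C
t=23: queue=[F,G,C] q_used=0 → run F
t=24: queue=[F,G,C] q_used=1 → run F
t=25: queue=[G,C,F] q_used=0 → run G
t=26: queue=[G,C,F] q_used=1 → run G
t=27: queue=[C,F] q_used=0 → run C
t=28: queue=[C,F] q_used=1 → run C
t=29: queue=[F] q_used=0 → run F
t=30: queue=[F] q_used=1 → run F
t=31: (idle)
t=32: (idle)
t=33: (idle)
t=34: (idle)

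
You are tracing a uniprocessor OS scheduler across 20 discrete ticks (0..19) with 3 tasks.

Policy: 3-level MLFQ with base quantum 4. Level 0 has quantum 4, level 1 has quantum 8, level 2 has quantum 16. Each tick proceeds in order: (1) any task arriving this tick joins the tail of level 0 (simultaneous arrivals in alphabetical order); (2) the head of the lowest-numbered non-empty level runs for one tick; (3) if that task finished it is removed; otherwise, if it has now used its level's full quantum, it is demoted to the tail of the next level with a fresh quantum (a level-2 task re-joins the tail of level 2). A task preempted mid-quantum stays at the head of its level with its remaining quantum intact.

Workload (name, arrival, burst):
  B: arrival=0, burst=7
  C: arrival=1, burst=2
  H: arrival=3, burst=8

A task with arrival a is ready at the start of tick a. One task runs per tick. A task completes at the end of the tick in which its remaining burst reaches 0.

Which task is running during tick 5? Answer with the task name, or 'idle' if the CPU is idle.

running at tick 5 = C

t=0: L0/L1/L2 = B/-/- → run B
t=1: L0/L1/L2 = BC/-/- → run B
t=2: L0/L1/L2 = BC/-/- → run B
t=3: L0/L1/L2 = BCH/-/- → run B
t=4: L0/L1/L2 = CH/B/- → run C
t=5: L0/L1/L2 = CH/B/- → run C
t=6: L0/L1/L2 = H/B/- → run H
t=7: L0/L1/L2 = H/B/- → run H
t=8: L0/L1/L2 = H/B/- → run H
t=9: L0/L1/L2 = H/B/- → run H
t=10: L0/L1/L2 = -/BH/- → run B
t=11: L0/L1/L2 = -/BH/- → run B
t=12: L0/L1/L2 = -/BH/- → run B
t=13: L0/L1/L2 = -/H/- → run H
t=14: L0/L1/L2 = -/H/- → run H
t=15: L0/L1/L2 = -/H/- → run H
t=16: L0/L1/L2 = -/H/- → run H
t=17: (idle)
t=18: (idle)
t=19: (idle)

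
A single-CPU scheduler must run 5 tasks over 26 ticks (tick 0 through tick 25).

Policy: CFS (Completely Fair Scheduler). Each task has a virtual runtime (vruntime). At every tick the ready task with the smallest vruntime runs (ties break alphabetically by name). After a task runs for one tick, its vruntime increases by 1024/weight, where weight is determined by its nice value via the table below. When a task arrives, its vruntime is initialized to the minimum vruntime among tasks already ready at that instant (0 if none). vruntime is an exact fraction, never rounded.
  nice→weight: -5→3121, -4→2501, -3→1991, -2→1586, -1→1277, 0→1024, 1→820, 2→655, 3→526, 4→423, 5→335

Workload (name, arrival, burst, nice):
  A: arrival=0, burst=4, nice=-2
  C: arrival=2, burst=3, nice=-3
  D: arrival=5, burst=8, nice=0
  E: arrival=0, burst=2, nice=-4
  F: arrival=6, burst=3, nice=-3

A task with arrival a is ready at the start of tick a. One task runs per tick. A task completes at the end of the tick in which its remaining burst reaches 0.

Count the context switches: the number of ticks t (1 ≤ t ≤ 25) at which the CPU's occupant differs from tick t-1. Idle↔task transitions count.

context switches = 15

t=0: vr[A=0 E=0] → run A
t=1: vr[A=512/793 E=0] → run E
t=2: vr[A=512/793 C=1024/2501 E=1024/2501] → run C
t=3: vr[A=512/793 C=4599808/4979491 E=1024/2501] → run E
t=4: vr[A=512/793 C=4599808/4979491] → run A
t=5: vr[A=1024/793 C=4599808/4979491 D=4599808/4979491] → run C
t=6: vr[A=1024/793 C=7160832/4979491 D=4599808/4979491 F=4599808/4979491] → run D
t=7: vr[A=1024/793 C=7160832/4979491 D=9579299/4979491 F=4599808/4979491] → run F
t=8: vr[A=1024/793 C=7160832/4979491 D=9579299/4979491 F=7160832/4979491] → run A
t=9: vr[A=1536/793 C=7160832/4979491 D=9579299/4979491 F=7160832/4979491] → run C
t=10: vr[A=1536/793 D=9579299/4979491 F=7160832/4979491] → run F
t=11: vr[A=1536/793 D=9579299/4979491 F=9721856/4979491] → run D
t=12: vr[A=1536/793 D=14558790/4979491 F=9721856/4979491] → run A
t=13: vr[D=14558790/4979491 F=9721856/4979491] → run F
t=14: vr[D=14558790/4979491] → run D
t=15: vr[D=19538281/4979491] → run D
t=16: vr[D=24517772/4979491] → run D
t=17: vr[D=29497263/4979491] → run D
t=18: vr[D=34476754/4979491] → run D
t=19: vr[D=39456245/4979491] → run D
t=20: (idle)
t=21: (idle)
t=22: (idle)
t=23: (idle)
t=24: (idle)
t=25: (idle)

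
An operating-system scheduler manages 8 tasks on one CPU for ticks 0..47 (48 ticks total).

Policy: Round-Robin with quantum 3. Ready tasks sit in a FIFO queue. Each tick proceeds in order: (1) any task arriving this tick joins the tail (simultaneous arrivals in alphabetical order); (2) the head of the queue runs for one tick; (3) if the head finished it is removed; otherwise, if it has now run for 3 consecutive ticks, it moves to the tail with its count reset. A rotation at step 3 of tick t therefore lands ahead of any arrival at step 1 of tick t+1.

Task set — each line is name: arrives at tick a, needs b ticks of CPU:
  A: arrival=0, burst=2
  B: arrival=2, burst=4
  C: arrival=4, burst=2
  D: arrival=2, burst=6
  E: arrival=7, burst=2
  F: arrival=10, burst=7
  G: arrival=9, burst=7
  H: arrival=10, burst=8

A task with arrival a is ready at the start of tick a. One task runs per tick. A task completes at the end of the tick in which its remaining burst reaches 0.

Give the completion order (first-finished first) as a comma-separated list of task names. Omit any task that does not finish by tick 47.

completion order = A, C, B, E, D, G, F, H

t=0: queue=[A] q_used=0 → run A
t=1: queue=[A] q_used=1 → run A
t=2: queue=[B,D] q_used=0 → run B
t=3: queue=[B,D] q_used=1 → run B
t=4: queue=[B,D,C] q_used=2 → run B
t=5: queue=[D,C,B] q_used=0 → run D
t=6: queue=[D,C,B] q_used=1 → run D
t=7: queue=[D,C,B,E] q_used=2 → run D
t=8: queue=[C,B,E,D] q_used=0 → run C
t=9: queue=[C,B,E,D,G] q_used=1 → run C
t=10: queue=[B,E,D,G,F,H] q_used=0 → run B
t=11: queue=[E,D,G,F,H] q_used=0 → run E
t=12: queue=[E,D,G,F,H] q_used=1 → run E
t=13: queue=[D,G,F,H] q_used=0 → run D
t=14: queue=[D,G,F,H] q_used=1 → run D
t=15: queue=[D,G,F,H] q_used=2 → run D
t=16: queue=[G,F,H] q_used=0 → run G
t=17: queue=[G,F,H] q_used=1 → run G
t=18: queue=[G,F,H] q_used=2 → run G
t=19: queue=[F,H,G] q_used=0 → run F
t=20: queue=[F,H,G] q_used=1 → run F
t=21: queue=[F,H,G] q_used=2 → run F
t=22: queue=[H,G,F] q_used=0 → run H
t=23: queue=[H,G,F] q_used=1 → run H
t=24: queue=[H,G,F] q_used=2 → run H
t=25: queue=[G,F,H] q_used=0 → run G
t=26: queue=[G,F,H] q_used=1 → run G
t=27: queue=[G,F,H] q_used=2 → run G
t=28: queue=[F,H,G] q_used=0 → run F
t=29: queue=[F,H,G] q_used=1 → run F
t=30: queue=[F,H,G] q_used=2 → run F
t=31: queue=[H,G,F] q_used=0 → run H
t=32: queue=[H,G,F] q_used=1 → run H
t=33: queue=[H,G,F] q_used=2 → run H
t=34: queue=[G,F,H] q_used=0 → run G
t=35: queue=[F,H] q_used=0 → run F
t=36: queue=[H] q_used=0 → run H
t=37: queue=[H] q_used=1 → run H
t=38: (idle)
t=39: (idle)
t=40: (idle)
t=41: (idle)
t=42: (idle)
t=43: (idle)
t=44: (idle)
t=45: (idle)
t=46: (idle)
t=47: (idle)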